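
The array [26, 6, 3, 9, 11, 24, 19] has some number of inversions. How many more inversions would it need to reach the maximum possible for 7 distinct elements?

13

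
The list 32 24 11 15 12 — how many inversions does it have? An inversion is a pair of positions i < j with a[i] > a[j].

8

Count, for each position, how many later elements it exceeds:
32 → 24, 11, 15, 12 → 4
24 → 11, 15, 12 → 3
11 → none → 0
15 → 12 → 1
12 → none → 0
Sum: 4 + 3 + 0 + 1 + 0 = 8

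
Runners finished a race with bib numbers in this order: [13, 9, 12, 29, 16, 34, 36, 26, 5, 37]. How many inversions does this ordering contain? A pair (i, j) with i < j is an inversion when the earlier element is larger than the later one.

14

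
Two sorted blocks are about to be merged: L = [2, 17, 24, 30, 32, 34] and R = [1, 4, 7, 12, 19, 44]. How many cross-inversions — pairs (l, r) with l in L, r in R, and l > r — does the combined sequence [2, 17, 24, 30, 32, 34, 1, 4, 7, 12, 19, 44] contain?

Take each right-half value and tally the left-half values above it:
r = 1: 2, 17, 24, 30, 32, 34 → 6
r = 4: 17, 24, 30, 32, 34 → 5
r = 7: 17, 24, 30, 32, 34 → 5
r = 12: 17, 24, 30, 32, 34 → 5
r = 19: 24, 30, 32, 34 → 4
r = 44: none → 0
Cross-inversions: 6 + 5 + 5 + 5 + 4 + 0 = 25

25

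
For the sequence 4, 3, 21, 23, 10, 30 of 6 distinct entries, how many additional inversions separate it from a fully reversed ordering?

12

Maximum inversions for 6 distinct elements is C(6, 2) = 6·5/2 = 15.
Current inversions — for each element, count later smaller elements:
4: 1
3: 0
21: 1
23: 1
10: 0
30: 0
Current total: 1 + 0 + 1 + 1 + 0 + 0 = 3
Shortfall: 15 − 3 = 12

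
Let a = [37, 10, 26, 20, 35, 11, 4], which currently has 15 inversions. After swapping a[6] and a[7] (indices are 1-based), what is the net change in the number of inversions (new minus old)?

Positions 6 and 7 hold 11 and 4; after swapping, the array is [37, 10, 26, 20, 35, 4, 11].
Count, for each position, how many later elements it exceeds:
37: 6
10: 1
26: 3
20: 2
35: 2
4: 0
11: 0
Sum: 6 + 1 + 3 + 2 + 2 + 0 + 0 = 14
Change: 14 − 15 = -1

-1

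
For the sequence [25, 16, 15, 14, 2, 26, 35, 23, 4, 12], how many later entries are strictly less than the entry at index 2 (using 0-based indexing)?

The element at index 2 is 15.
Elements after it: 14, 2, 26, 35, 23, 4, 12
Those smaller than 15: 14, 2, 4, 12

4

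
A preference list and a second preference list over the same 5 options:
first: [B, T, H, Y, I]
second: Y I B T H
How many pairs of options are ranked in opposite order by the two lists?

6

Assign each item its position (1..5) in the first ordering, then rewrite the second ordering as that position sequence:
positions: B→1, T→2, H→3, Y→4, I→5
second ordering as positions: [4, 5, 1, 2, 3]
Discordant pairs = inversions in this position sequence.
4: 1, 2, 3 → 3
5: 1, 2, 3 → 3
1: 0
2: 0
3: 0
Total: 3 + 3 + 0 + 0 + 0 = 6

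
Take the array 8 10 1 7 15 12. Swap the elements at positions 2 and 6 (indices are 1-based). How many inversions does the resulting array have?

Positions 2 and 6 hold 10 and 12; after swapping, the array is [8, 12, 1, 7, 15, 10].
Sweep left to right; for each value list the smaller values that follow it:
8 → 1, 7 → 2
12 → 1, 7, 10 → 3
1 → none → 0
7 → none → 0
15 → 10 → 1
10 → none → 0
Sum: 2 + 3 + 0 + 0 + 1 + 0 = 6

6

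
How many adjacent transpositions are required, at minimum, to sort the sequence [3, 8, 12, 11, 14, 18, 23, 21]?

2 adjacent swaps

Each adjacent swap fixes exactly one inversion, so the minimum swap count equals the number of inversions.
Count inversions — for each element, later elements that are smaller:
3: none → 0
8: none → 0
12: 11 → 1
11: none → 0
14: none → 0
18: none → 0
23: 21 → 1
21: none → 0
Total inversions: 0 + 0 + 1 + 0 + 0 + 0 + 1 + 0 = 2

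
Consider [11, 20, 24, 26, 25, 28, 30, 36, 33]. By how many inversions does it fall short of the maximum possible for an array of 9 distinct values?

34 inversions short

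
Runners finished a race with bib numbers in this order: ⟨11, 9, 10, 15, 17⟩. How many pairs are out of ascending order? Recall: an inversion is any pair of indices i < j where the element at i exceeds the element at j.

Inversion pairs (indices are 1-based):
(1,2): 11 > 9
(1,3): 11 > 10
That's 2 pairs.

There are 2 inversions.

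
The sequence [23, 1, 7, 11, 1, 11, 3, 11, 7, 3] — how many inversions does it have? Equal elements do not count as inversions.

Element-by-element contributions:
23 → 1, 7, 11, 1, 11, 3, 11, 7, 3 → 9
1 → none → 0
7 → 1, 3, 3 → 3
11 → 1, 3, 7, 3 → 4
1 → none → 0
11 → 3, 7, 3 → 3
3 → none → 0
11 → 7, 3 → 2
7 → 3 → 1
3 → none → 0
Sum: 9 + 0 + 3 + 4 + 0 + 3 + 0 + 2 + 1 + 0 = 22

22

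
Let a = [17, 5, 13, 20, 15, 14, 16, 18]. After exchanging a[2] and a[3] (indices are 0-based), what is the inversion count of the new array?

11 inversions

Positions 2 and 3 hold 13 and 20; after swapping, the array is [17, 5, 20, 13, 15, 14, 16, 18].
Sweep left to right; for each value list the smaller values that follow it:
17: 5
5: 0
20: 5
13: 0
15: 1
14: 0
16: 0
18: 0
Sum: 5 + 0 + 5 + 0 + 1 + 0 + 0 + 0 = 11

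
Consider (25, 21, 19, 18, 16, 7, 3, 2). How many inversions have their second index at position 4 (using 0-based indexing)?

4 such elements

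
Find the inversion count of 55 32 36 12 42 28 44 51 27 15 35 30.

For each element, count later entries that are smaller:
55: 11
32: 5
36: 6
12: 0
42: 5
28: 2
44: 4
51: 4
27: 1
15: 0
35: 1
30: 0
Sum: 11 + 5 + 6 + 0 + 5 + 2 + 4 + 4 + 1 + 0 + 1 + 0 = 39

39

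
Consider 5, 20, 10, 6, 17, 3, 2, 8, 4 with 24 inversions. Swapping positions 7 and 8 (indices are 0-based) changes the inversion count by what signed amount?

Positions 7 and 8 hold 8 and 4; after swapping, the array is [5, 20, 10, 6, 17, 3, 2, 4, 8].
Element-by-element contributions:
5 → 3, 2, 4 → 3
20 → 10, 6, 17, 3, 2, 4, 8 → 7
10 → 6, 3, 2, 4, 8 → 5
6 → 3, 2, 4 → 3
17 → 3, 2, 4, 8 → 4
3 → 2 → 1
2 → none → 0
4 → none → 0
8 → none → 0
Sum: 3 + 7 + 5 + 3 + 4 + 1 + 0 + 0 + 0 = 23
Change: 23 − 24 = -1

-1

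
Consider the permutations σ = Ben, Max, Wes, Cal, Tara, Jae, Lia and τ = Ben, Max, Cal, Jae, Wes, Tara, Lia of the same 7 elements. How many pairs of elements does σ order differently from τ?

3 discordant pairs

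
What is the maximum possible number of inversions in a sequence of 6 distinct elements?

A reversed (strictly descending) arrangement makes every pair an inversion, giving C(6, 2) inversions.
C(6, 2) = 6·5/2 = 15

15 inversions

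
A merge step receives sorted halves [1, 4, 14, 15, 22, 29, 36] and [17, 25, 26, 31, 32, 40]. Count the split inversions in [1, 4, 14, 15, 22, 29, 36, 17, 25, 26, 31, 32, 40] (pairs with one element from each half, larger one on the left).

9 cross-inversions

Take each right-half value and tally the left-half values above it:
r = 17: 22, 29, 36 → 3
r = 25: 29, 36 → 2
r = 26: 29, 36 → 2
r = 31: 36 → 1
r = 32: 36 → 1
r = 40: none → 0
Cross-inversions: 3 + 2 + 2 + 1 + 1 + 0 = 9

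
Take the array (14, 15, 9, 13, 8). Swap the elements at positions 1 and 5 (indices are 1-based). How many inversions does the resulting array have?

3

Positions 1 and 5 hold 14 and 8; after swapping, the array is [8, 15, 9, 13, 14].
Count, for each position, how many later elements it exceeds:
8: 0
15: 3
9: 0
13: 0
14: 0
Sum: 0 + 3 + 0 + 0 + 0 = 3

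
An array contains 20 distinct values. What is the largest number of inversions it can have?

190 inversions

The maximum occurs when the array is in strictly decreasing order: every one of the C(20, 2) pairs is inverted.
C(20, 2) = 20·19/2 = 190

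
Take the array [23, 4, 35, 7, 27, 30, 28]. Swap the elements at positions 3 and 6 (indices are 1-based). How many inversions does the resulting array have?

Positions 3 and 6 hold 35 and 30; after swapping, the array is [23, 4, 30, 7, 27, 35, 28].
For each element, count later entries that are smaller:
23 → 4, 7 → 2
4 → none → 0
30 → 7, 27, 28 → 3
7 → none → 0
27 → none → 0
35 → 28 → 1
28 → none → 0
Sum: 2 + 0 + 3 + 0 + 0 + 1 + 0 = 6

Inversions: 6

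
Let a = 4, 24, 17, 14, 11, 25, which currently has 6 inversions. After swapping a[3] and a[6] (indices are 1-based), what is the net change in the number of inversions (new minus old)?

Positions 3 and 6 hold 17 and 25; after swapping, the array is [4, 24, 25, 14, 11, 17].
Count, for each position, how many later elements it exceeds:
4: 0
24: 3
25: 3
14: 1
11: 0
17: 0
Sum: 0 + 3 + 3 + 1 + 0 + 0 = 7
Change: 7 − 6 = +1

+1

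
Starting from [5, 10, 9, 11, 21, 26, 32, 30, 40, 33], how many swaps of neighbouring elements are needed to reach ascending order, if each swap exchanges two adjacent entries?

Minimum adjacent swaps = number of inversions (each swap of adjacent out-of-order elements removes one inversion and no swap can remove more).
Count inversions — for each element, later elements that are smaller:
5: none → 0
10: 9 → 1
9: none → 0
11: none → 0
21: none → 0
26: none → 0
32: 30 → 1
30: none → 0
40: 33 → 1
33: none → 0
Total inversions: 0 + 1 + 0 + 0 + 0 + 0 + 1 + 0 + 1 + 0 = 3

3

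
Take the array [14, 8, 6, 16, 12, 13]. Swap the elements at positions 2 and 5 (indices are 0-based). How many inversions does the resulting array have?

10

Positions 2 and 5 hold 6 and 13; after swapping, the array is [14, 8, 13, 16, 12, 6].
Sweep left to right; for each value list the smaller values that follow it:
14 → 8, 13, 12, 6 → 4
8 → 6 → 1
13 → 12, 6 → 2
16 → 12, 6 → 2
12 → 6 → 1
6 → none → 0
Sum: 4 + 1 + 2 + 2 + 1 + 0 = 10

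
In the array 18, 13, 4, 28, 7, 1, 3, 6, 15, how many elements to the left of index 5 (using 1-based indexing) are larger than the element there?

The element at index 5 is 7.
Elements before it: 18, 13, 4, 28
Those larger than 7: 18, 13, 28

3 such elements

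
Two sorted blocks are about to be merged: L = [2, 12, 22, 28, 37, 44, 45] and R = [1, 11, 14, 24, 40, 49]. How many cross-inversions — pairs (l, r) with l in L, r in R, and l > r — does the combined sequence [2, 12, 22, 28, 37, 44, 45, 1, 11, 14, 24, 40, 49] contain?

For each element r of the right run, count left-run elements greater than r:
r = 1: 2, 12, 22, 28, 37, 44, 45 → 7
r = 11: 12, 22, 28, 37, 44, 45 → 6
r = 14: 22, 28, 37, 44, 45 → 5
r = 24: 28, 37, 44, 45 → 4
r = 40: 44, 45 → 2
r = 49: none → 0
Cross-inversions: 7 + 6 + 5 + 4 + 2 + 0 = 24

24 split inversions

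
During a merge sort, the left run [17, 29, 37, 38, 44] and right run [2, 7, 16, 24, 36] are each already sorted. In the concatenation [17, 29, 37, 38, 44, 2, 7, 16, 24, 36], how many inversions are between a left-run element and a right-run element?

22

For each element r of the right run, count left-run elements greater than r:
r = 2: 17, 29, 37, 38, 44 → 5
r = 7: 17, 29, 37, 38, 44 → 5
r = 16: 17, 29, 37, 38, 44 → 5
r = 24: 29, 37, 38, 44 → 4
r = 36: 37, 38, 44 → 3
Cross-inversions: 5 + 5 + 5 + 4 + 3 = 22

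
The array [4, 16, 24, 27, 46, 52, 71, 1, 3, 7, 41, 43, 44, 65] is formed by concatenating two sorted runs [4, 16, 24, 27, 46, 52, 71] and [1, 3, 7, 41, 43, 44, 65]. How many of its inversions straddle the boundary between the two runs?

30 cross-inversions

Take each right-half value and tally the left-half values above it:
r = 1: 4, 16, 24, 27, 46, 52, 71 → 7
r = 3: 4, 16, 24, 27, 46, 52, 71 → 7
r = 7: 16, 24, 27, 46, 52, 71 → 6
r = 41: 46, 52, 71 → 3
r = 43: 46, 52, 71 → 3
r = 44: 46, 52, 71 → 3
r = 65: 71 → 1
Cross-inversions: 7 + 7 + 6 + 3 + 3 + 3 + 1 = 30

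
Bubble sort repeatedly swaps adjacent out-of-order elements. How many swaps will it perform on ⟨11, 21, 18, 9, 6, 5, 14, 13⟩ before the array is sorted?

Each adjacent swap fixes exactly one inversion, so the minimum swap count equals the number of inversions.
Count inversions — for each element, later elements that are smaller:
11: 9, 6, 5 → 3
21: 18, 9, 6, 5, 14, 13 → 6
18: 9, 6, 5, 14, 13 → 5
9: 6, 5 → 2
6: 5 → 1
5: none → 0
14: 13 → 1
13: none → 0
Total inversions: 3 + 6 + 5 + 2 + 1 + 0 + 1 + 0 = 18

18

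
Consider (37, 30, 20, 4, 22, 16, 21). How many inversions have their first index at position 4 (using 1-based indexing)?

The element at index 4 is 4.
Elements after it: 22, 16, 21
None of them are smaller than 4.

0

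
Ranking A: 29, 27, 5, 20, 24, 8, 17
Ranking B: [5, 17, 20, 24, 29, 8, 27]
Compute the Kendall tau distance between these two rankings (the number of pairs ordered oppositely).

Assign each item its position (1..7) in the first ordering, then rewrite the second ordering as that position sequence:
positions: 29→1, 27→2, 5→3, 20→4, 24→5, 8→6, 17→7
second ordering as positions: [3, 7, 4, 5, 1, 6, 2]
Discordant pairs = inversions in this position sequence.
3: 1, 2 → 2
7: 4, 5, 1, 6, 2 → 5
4: 1, 2 → 2
5: 1, 2 → 2
1: 0
6: 2 → 1
2: 0
Total: 2 + 5 + 2 + 2 + 0 + 1 + 0 = 12

12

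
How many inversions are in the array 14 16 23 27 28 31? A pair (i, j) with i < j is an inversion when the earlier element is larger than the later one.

0 inversions

For each element, count later entries that are smaller:
14 → none → 0
16 → none → 0
23 → none → 0
27 → none → 0
28 → none → 0
31 → none → 0
Sum: 0 + 0 + 0 + 0 + 0 + 0 = 0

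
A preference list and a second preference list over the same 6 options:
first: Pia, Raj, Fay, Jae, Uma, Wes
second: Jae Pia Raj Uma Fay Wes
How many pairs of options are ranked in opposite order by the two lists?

4

Assign each item its position (1..6) in the first ordering, then rewrite the second ordering as that position sequence:
positions: Pia→1, Raj→2, Fay→3, Jae→4, Uma→5, Wes→6
second ordering as positions: [4, 1, 2, 5, 3, 6]
Discordant pairs = inversions in this position sequence.
4: 1, 2, 3 → 3
1: 0
2: 0
5: 3 → 1
3: 0
6: 0
Total: 3 + 0 + 0 + 1 + 0 + 0 = 4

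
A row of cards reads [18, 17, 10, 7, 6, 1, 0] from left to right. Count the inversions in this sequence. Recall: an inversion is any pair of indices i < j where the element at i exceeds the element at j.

21 out-of-order pairs

Element-by-element contributions:
18: 6
17: 5
10: 4
7: 3
6: 2
1: 1
0: 0
Sum: 6 + 5 + 4 + 3 + 2 + 1 + 0 = 21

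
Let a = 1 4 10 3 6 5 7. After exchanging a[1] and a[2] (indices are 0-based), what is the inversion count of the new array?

Positions 1 and 2 hold 4 and 10; after swapping, the array is [1, 10, 4, 3, 6, 5, 7].
For each element, count later entries that are smaller:
1: 0
10: 5
4: 1
3: 0
6: 1
5: 0
7: 0
Sum: 0 + 5 + 1 + 0 + 1 + 0 + 0 = 7

7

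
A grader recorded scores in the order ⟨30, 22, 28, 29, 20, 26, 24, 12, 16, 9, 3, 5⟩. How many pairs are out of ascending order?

Sweep left to right; for each value list the smaller values that follow it:
30 → 22, 28, 29, 20, 26, 24, 12, 16, 9, 3, 5 → 11
22 → 20, 12, 16, 9, 3, 5 → 6
28 → 20, 26, 24, 12, 16, 9, 3, 5 → 8
29 → 20, 26, 24, 12, 16, 9, 3, 5 → 8
20 → 12, 16, 9, 3, 5 → 5
26 → 24, 12, 16, 9, 3, 5 → 6
24 → 12, 16, 9, 3, 5 → 5
12 → 9, 3, 5 → 3
16 → 9, 3, 5 → 3
9 → 3, 5 → 2
3 → none → 0
5 → none → 0
Sum: 11 + 6 + 8 + 8 + 5 + 6 + 5 + 3 + 3 + 2 + 0 + 0 = 57

57 inversions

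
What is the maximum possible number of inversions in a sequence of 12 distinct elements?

66

A reversed (strictly descending) arrangement makes every pair an inversion, giving C(12, 2) inversions.
C(12, 2) = 12·11/2 = 66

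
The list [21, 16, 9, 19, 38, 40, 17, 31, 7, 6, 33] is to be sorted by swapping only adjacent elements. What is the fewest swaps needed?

29

Minimum adjacent swaps = number of inversions (each swap of adjacent out-of-order elements removes one inversion and no swap can remove more).
Count inversions — for each element, later elements that are smaller:
21: 16, 9, 19, 17, 7, 6 → 6
16: 9, 7, 6 → 3
9: 7, 6 → 2
19: 17, 7, 6 → 3
38: 17, 31, 7, 6, 33 → 5
40: 17, 31, 7, 6, 33 → 5
17: 7, 6 → 2
31: 7, 6 → 2
7: 6 → 1
6: none → 0
33: none → 0
Total inversions: 6 + 3 + 2 + 3 + 5 + 5 + 2 + 2 + 1 + 0 + 0 = 29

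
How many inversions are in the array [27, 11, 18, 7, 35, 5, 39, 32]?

12 out-of-order pairs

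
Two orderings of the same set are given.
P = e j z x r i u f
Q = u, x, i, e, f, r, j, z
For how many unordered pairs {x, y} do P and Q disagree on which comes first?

18

Assign each item its position (1..8) in the first ordering, then rewrite the second ordering as that position sequence:
positions: e→1, j→2, z→3, x→4, r→5, i→6, u→7, f→8
second ordering as positions: [7, 4, 6, 1, 8, 5, 2, 3]
Discordant pairs = inversions in this position sequence.
7: 4, 6, 1, 5, 2, 3 → 6
4: 1, 2, 3 → 3
6: 1, 5, 2, 3 → 4
1: 0
8: 5, 2, 3 → 3
5: 2, 3 → 2
2: 0
3: 0
Total: 6 + 3 + 4 + 0 + 3 + 2 + 0 + 0 = 18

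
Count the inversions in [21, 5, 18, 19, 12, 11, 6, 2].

22 out-of-order pairs

For each element, count later entries that are smaller:
21 → 5, 18, 19, 12, 11, 6, 2 → 7
5 → 2 → 1
18 → 12, 11, 6, 2 → 4
19 → 12, 11, 6, 2 → 4
12 → 11, 6, 2 → 3
11 → 6, 2 → 2
6 → 2 → 1
2 → none → 0
Sum: 7 + 1 + 4 + 4 + 3 + 2 + 1 + 0 = 22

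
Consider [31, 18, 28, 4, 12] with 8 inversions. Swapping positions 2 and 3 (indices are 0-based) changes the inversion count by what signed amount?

-1

Positions 2 and 3 hold 28 and 4; after swapping, the array is [31, 18, 4, 28, 12].
Count, for each position, how many later elements it exceeds:
31: 4
18: 2
4: 0
28: 1
12: 0
Sum: 4 + 2 + 0 + 1 + 0 = 7
Change: 7 − 8 = -1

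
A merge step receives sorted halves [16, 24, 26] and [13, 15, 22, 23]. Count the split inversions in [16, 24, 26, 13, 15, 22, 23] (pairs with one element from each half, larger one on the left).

10 cross-inversions

Count, for every r in R, how many entries of L exceed r:
r = 13: 16, 24, 26 → 3
r = 15: 16, 24, 26 → 3
r = 22: 24, 26 → 2
r = 23: 24, 26 → 2
Cross-inversions: 3 + 3 + 2 + 2 = 10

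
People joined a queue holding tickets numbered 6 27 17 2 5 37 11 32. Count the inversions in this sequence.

11

Count, for each position, how many later elements it exceeds:
6 → 2, 5 → 2
27 → 17, 2, 5, 11 → 4
17 → 2, 5, 11 → 3
2 → none → 0
5 → none → 0
37 → 11, 32 → 2
11 → none → 0
32 → none → 0
Sum: 2 + 4 + 3 + 0 + 0 + 2 + 0 + 0 = 11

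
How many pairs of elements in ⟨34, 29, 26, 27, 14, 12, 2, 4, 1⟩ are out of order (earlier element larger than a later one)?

Out-of-order pairs: 34

Element-by-element contributions:
34 → 29, 26, 27, 14, 12, 2, 4, 1 → 8
29 → 26, 27, 14, 12, 2, 4, 1 → 7
26 → 14, 12, 2, 4, 1 → 5
27 → 14, 12, 2, 4, 1 → 5
14 → 12, 2, 4, 1 → 4
12 → 2, 4, 1 → 3
2 → 1 → 1
4 → 1 → 1
1 → none → 0
Sum: 8 + 7 + 5 + 5 + 4 + 3 + 1 + 1 + 0 = 34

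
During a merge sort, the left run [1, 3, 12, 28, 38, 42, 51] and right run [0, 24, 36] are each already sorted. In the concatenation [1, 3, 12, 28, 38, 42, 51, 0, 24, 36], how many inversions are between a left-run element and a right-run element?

14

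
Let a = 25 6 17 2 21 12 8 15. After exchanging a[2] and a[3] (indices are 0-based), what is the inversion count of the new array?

Positions 2 and 3 hold 17 and 2; after swapping, the array is [25, 6, 2, 17, 21, 12, 8, 15].
Element-by-element contributions:
25 → 6, 2, 17, 21, 12, 8, 15 → 7
6 → 2 → 1
2 → none → 0
17 → 12, 8, 15 → 3
21 → 12, 8, 15 → 3
12 → 8 → 1
8 → none → 0
15 → none → 0
Sum: 7 + 1 + 0 + 3 + 3 + 1 + 0 + 0 = 15

There are 15 inversions.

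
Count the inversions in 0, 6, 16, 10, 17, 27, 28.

1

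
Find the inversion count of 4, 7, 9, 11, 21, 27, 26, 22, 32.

For each element, count later entries that are smaller:
4: 0
7: 0
9: 0
11: 0
21: 0
27: 2
26: 1
22: 0
32: 0
Sum: 0 + 0 + 0 + 0 + 0 + 2 + 1 + 0 + 0 = 3

3 inversions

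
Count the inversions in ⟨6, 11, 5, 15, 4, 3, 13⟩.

Element-by-element contributions:
6 → 5, 4, 3 → 3
11 → 5, 4, 3 → 3
5 → 4, 3 → 2
15 → 4, 3, 13 → 3
4 → 3 → 1
3 → none → 0
13 → none → 0
Sum: 3 + 3 + 2 + 3 + 1 + 0 + 0 = 12

12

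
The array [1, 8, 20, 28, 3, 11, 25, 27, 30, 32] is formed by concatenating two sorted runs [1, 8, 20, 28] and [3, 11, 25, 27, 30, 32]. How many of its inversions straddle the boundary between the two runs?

Count, for every r in R, how many entries of L exceed r:
r = 3: 8, 20, 28 → 3
r = 11: 20, 28 → 2
r = 25: 28 → 1
r = 27: 28 → 1
r = 30: none → 0
r = 32: none → 0
Cross-inversions: 3 + 2 + 1 + 1 + 0 + 0 = 7

7 split inversions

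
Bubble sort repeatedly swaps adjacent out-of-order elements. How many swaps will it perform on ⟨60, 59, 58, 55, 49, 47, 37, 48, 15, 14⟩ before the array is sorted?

Each adjacent swap fixes exactly one inversion, so the minimum swap count equals the number of inversions.
Count inversions — for each element, later elements that are smaller:
60: 59, 58, 55, 49, 47, 37, 48, 15, 14 → 9
59: 58, 55, 49, 47, 37, 48, 15, 14 → 8
58: 55, 49, 47, 37, 48, 15, 14 → 7
55: 49, 47, 37, 48, 15, 14 → 6
49: 47, 37, 48, 15, 14 → 5
47: 37, 15, 14 → 3
37: 15, 14 → 2
48: 15, 14 → 2
15: 14 → 1
14: none → 0
Total inversions: 9 + 8 + 7 + 6 + 5 + 3 + 2 + 2 + 1 + 0 = 43

There are 43 adjacent swaps.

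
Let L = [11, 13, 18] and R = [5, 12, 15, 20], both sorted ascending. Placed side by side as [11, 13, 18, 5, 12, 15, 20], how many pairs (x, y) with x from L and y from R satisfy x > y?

For each element r of the right run, count left-run elements greater than r:
r = 5: 11, 13, 18 → 3
r = 12: 13, 18 → 2
r = 15: 18 → 1
r = 20: none → 0
Cross-inversions: 3 + 2 + 1 + 0 = 6

6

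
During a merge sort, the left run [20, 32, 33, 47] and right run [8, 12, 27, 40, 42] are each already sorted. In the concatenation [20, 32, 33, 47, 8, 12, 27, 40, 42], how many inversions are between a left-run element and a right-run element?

13 split inversions

Count, for every r in R, how many entries of L exceed r:
r = 8: 20, 32, 33, 47 → 4
r = 12: 20, 32, 33, 47 → 4
r = 27: 32, 33, 47 → 3
r = 40: 47 → 1
r = 42: 47 → 1
Cross-inversions: 4 + 4 + 3 + 1 + 1 = 13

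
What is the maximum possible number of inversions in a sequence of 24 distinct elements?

276 inversions

The maximum occurs when the array is in strictly decreasing order: every one of the C(24, 2) pairs is inverted.
C(24, 2) = 24·23/2 = 276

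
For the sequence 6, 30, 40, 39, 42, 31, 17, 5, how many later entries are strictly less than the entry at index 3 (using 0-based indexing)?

The element at index 3 is 39.
Elements after it: 42, 31, 17, 5
Those smaller than 39: 31, 17, 5

3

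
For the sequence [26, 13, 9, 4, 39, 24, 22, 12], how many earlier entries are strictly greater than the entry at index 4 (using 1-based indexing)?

The element at index 4 is 4.
Elements before it: 26, 13, 9
Those larger than 4: 26, 13, 9

3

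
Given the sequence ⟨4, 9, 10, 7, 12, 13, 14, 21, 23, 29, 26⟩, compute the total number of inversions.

Sweep left to right; for each value list the smaller values that follow it:
4: 0
9: 1
10: 1
7: 0
12: 0
13: 0
14: 0
21: 0
23: 0
29: 1
26: 0
Sum: 0 + 1 + 1 + 0 + 0 + 0 + 0 + 0 + 0 + 1 + 0 = 3

3 inversions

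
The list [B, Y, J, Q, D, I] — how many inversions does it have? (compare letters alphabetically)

8 out-of-order pairs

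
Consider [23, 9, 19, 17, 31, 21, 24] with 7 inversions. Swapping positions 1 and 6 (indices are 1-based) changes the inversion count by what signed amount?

Positions 1 and 6 hold 23 and 21; after swapping, the array is [21, 9, 19, 17, 31, 23, 24].
Sweep left to right; for each value list the smaller values that follow it:
21 → 9, 19, 17 → 3
9 → none → 0
19 → 17 → 1
17 → none → 0
31 → 23, 24 → 2
23 → none → 0
24 → none → 0
Sum: 3 + 0 + 1 + 0 + 2 + 0 + 0 = 6
Change: 6 − 7 = -1

-1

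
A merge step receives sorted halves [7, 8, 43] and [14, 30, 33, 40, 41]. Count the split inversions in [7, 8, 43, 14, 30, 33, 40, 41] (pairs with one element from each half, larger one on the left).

For each element r of the right run, count left-run elements greater than r:
r = 14: 43 → 1
r = 30: 43 → 1
r = 33: 43 → 1
r = 40: 43 → 1
r = 41: 43 → 1
Cross-inversions: 1 + 1 + 1 + 1 + 1 = 5

There are 5 cross-inversions.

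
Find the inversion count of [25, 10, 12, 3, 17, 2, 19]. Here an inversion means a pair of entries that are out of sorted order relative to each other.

Sweep left to right; for each value list the smaller values that follow it:
25 → 10, 12, 3, 17, 2, 19 → 6
10 → 3, 2 → 2
12 → 3, 2 → 2
3 → 2 → 1
17 → 2 → 1
2 → none → 0
19 → none → 0
Sum: 6 + 2 + 2 + 1 + 1 + 0 + 0 = 12

12 inversions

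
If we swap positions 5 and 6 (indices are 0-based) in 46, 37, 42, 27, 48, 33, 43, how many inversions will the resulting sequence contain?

12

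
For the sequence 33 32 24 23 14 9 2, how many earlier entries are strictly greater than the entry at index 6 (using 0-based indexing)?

6

The element at index 6 is 2.
Elements before it: 33, 32, 24, 23, 14, 9
Those larger than 2: 33, 32, 24, 23, 14, 9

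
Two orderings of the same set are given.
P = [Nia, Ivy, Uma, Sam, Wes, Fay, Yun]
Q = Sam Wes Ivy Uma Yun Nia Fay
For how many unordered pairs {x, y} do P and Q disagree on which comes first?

10

Assign each item its position (1..7) in the first ordering, then rewrite the second ordering as that position sequence:
positions: Nia→1, Ivy→2, Uma→3, Sam→4, Wes→5, Fay→6, Yun→7
second ordering as positions: [4, 5, 2, 3, 7, 1, 6]
Discordant pairs = inversions in this position sequence.
4: 2, 3, 1 → 3
5: 2, 3, 1 → 3
2: 1 → 1
3: 1 → 1
7: 1, 6 → 2
1: 0
6: 0
Total: 3 + 3 + 1 + 1 + 2 + 0 + 0 = 10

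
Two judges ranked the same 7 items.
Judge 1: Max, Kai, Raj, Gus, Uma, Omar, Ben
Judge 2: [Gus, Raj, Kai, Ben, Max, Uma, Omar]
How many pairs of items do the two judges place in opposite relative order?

9 discordant pairs

Assign each item its position (1..7) in the first ordering, then rewrite the second ordering as that position sequence:
positions: Max→1, Kai→2, Raj→3, Gus→4, Uma→5, Omar→6, Ben→7
second ordering as positions: [4, 3, 2, 7, 1, 5, 6]
Discordant pairs = inversions in this position sequence.
4: 3, 2, 1 → 3
3: 2, 1 → 2
2: 1 → 1
7: 1, 5, 6 → 3
1: 0
5: 0
6: 0
Total: 3 + 2 + 1 + 3 + 0 + 0 + 0 = 9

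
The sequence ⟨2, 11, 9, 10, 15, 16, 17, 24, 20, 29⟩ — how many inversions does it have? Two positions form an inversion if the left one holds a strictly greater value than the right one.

Element-by-element contributions:
2 → none → 0
11 → 9, 10 → 2
9 → none → 0
10 → none → 0
15 → none → 0
16 → none → 0
17 → none → 0
24 → 20 → 1
20 → none → 0
29 → none → 0
Sum: 0 + 2 + 0 + 0 + 0 + 0 + 0 + 1 + 0 + 0 = 3

3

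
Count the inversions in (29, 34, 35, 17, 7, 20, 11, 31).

Sweep left to right; for each value list the smaller values that follow it:
29: 4
34: 5
35: 5
17: 2
7: 0
20: 1
11: 0
31: 0
Sum: 4 + 5 + 5 + 2 + 0 + 1 + 0 + 0 = 17

There are 17 out-of-order pairs.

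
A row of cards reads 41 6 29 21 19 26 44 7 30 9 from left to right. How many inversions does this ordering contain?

For each element, count later entries that are smaller:
41 → 6, 29, 21, 19, 26, 7, 30, 9 → 8
6 → none → 0
29 → 21, 19, 26, 7, 9 → 5
21 → 19, 7, 9 → 3
19 → 7, 9 → 2
26 → 7, 9 → 2
44 → 7, 30, 9 → 3
7 → none → 0
30 → 9 → 1
9 → none → 0
Sum: 8 + 0 + 5 + 3 + 2 + 2 + 3 + 0 + 1 + 0 = 24

24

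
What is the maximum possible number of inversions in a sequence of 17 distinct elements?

136 inversions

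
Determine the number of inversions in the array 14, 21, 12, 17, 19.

There are 4 inversions.

Listing every pair i<j with a[i]>a[j] (using 0-based positions):
(0,2): 14 > 12
(1,2): 21 > 12
(1,3): 21 > 17
(1,4): 21 > 19
That's 4 pairs.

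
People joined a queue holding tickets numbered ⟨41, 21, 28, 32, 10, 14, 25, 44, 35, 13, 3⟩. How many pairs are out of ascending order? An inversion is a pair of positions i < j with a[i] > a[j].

Element-by-element contributions:
41 → 21, 28, 32, 10, 14, 25, 35, 13, 3 → 9
21 → 10, 14, 13, 3 → 4
28 → 10, 14, 25, 13, 3 → 5
32 → 10, 14, 25, 13, 3 → 5
10 → 3 → 1
14 → 13, 3 → 2
25 → 13, 3 → 2
44 → 35, 13, 3 → 3
35 → 13, 3 → 2
13 → 3 → 1
3 → none → 0
Sum: 9 + 4 + 5 + 5 + 1 + 2 + 2 + 3 + 2 + 1 + 0 = 34

34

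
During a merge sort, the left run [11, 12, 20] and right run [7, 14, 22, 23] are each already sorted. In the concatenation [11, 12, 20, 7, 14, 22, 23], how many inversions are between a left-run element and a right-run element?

Take each right-half value and tally the left-half values above it:
r = 7: 11, 12, 20 → 3
r = 14: 20 → 1
r = 22: none → 0
r = 23: none → 0
Cross-inversions: 3 + 1 + 0 + 0 = 4

4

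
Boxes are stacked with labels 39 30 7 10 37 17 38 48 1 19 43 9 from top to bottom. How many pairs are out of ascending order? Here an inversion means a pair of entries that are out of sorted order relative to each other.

For each element, count later entries that are smaller:
39 → 30, 7, 10, 37, 17, 38, 1, 19, 9 → 9
30 → 7, 10, 17, 1, 19, 9 → 6
7 → 1 → 1
10 → 1, 9 → 2
37 → 17, 1, 19, 9 → 4
17 → 1, 9 → 2
38 → 1, 19, 9 → 3
48 → 1, 19, 43, 9 → 4
1 → none → 0
19 → 9 → 1
43 → 9 → 1
9 → none → 0
Sum: 9 + 6 + 1 + 2 + 4 + 2 + 3 + 4 + 0 + 1 + 1 + 0 = 33

33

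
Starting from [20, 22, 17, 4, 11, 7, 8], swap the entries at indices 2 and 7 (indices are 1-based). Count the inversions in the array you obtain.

Positions 2 and 7 hold 22 and 8; after swapping, the array is [20, 8, 17, 4, 11, 7, 22].
Element-by-element contributions:
20 → 8, 17, 4, 11, 7 → 5
8 → 4, 7 → 2
17 → 4, 11, 7 → 3
4 → none → 0
11 → 7 → 1
7 → none → 0
22 → none → 0
Sum: 5 + 2 + 3 + 0 + 1 + 0 + 0 = 11

11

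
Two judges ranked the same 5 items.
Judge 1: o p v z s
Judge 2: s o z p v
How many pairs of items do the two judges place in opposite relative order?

6 discordant pairs

Assign each item its position (1..5) in the first ordering, then rewrite the second ordering as that position sequence:
positions: o→1, p→2, v→3, z→4, s→5
second ordering as positions: [5, 1, 4, 2, 3]
Discordant pairs = inversions in this position sequence.
5: 1, 4, 2, 3 → 4
1: 0
4: 2, 3 → 2
2: 0
3: 0
Total: 4 + 0 + 2 + 0 + 0 = 6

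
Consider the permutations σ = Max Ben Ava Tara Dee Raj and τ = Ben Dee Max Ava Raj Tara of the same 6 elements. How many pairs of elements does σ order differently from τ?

5 discordant pairs

Assign each item its position (1..6) in the first ordering, then rewrite the second ordering as that position sequence:
positions: Max→1, Ben→2, Ava→3, Tara→4, Dee→5, Raj→6
second ordering as positions: [2, 5, 1, 3, 6, 4]
Discordant pairs = inversions in this position sequence.
2: 1 → 1
5: 1, 3, 4 → 3
1: 0
3: 0
6: 4 → 1
4: 0
Total: 1 + 3 + 0 + 0 + 1 + 0 = 5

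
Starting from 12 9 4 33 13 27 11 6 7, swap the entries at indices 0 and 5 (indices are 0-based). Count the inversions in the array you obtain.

24 inversions

Positions 0 and 5 hold 12 and 27; after swapping, the array is [27, 9, 4, 33, 13, 12, 11, 6, 7].
Count, for each position, how many later elements it exceeds:
27: 7
9: 3
4: 0
33: 5
13: 4
12: 3
11: 2
6: 0
7: 0
Sum: 7 + 3 + 0 + 5 + 4 + 3 + 2 + 0 + 0 = 24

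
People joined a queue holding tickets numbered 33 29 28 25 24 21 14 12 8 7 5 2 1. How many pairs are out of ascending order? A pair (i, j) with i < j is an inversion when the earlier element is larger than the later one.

Element-by-element contributions:
33 → 29, 28, 25, 24, 21, 14, 12, 8, 7, 5, 2, 1 → 12
29 → 28, 25, 24, 21, 14, 12, 8, 7, 5, 2, 1 → 11
28 → 25, 24, 21, 14, 12, 8, 7, 5, 2, 1 → 10
25 → 24, 21, 14, 12, 8, 7, 5, 2, 1 → 9
24 → 21, 14, 12, 8, 7, 5, 2, 1 → 8
21 → 14, 12, 8, 7, 5, 2, 1 → 7
14 → 12, 8, 7, 5, 2, 1 → 6
12 → 8, 7, 5, 2, 1 → 5
8 → 7, 5, 2, 1 → 4
7 → 5, 2, 1 → 3
5 → 2, 1 → 2
2 → 1 → 1
1 → none → 0
Sum: 12 + 11 + 10 + 9 + 8 + 7 + 6 + 5 + 4 + 3 + 2 + 1 + 0 = 78

78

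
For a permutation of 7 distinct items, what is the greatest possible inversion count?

21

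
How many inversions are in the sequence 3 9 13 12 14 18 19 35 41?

1 inversion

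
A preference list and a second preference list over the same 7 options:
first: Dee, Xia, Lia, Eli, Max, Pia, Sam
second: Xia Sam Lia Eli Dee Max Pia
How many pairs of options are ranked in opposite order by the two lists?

8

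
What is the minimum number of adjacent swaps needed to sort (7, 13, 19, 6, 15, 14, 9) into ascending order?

Minimum adjacent swaps = number of inversions (each swap of adjacent out-of-order elements removes one inversion and no swap can remove more).
Count inversions — for each element, later elements that are smaller:
7: 6 → 1
13: 6, 9 → 2
19: 6, 15, 14, 9 → 4
6: none → 0
15: 14, 9 → 2
14: 9 → 1
9: none → 0
Total inversions: 1 + 2 + 4 + 0 + 2 + 1 + 0 = 10

10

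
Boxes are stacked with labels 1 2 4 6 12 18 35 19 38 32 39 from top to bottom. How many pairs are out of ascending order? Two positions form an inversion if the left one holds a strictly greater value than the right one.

3 inversions

Count, for each position, how many later elements it exceeds:
1: 0
2: 0
4: 0
6: 0
12: 0
18: 0
35: 2
19: 0
38: 1
32: 0
39: 0
Sum: 0 + 0 + 0 + 0 + 0 + 0 + 2 + 0 + 1 + 0 + 0 = 3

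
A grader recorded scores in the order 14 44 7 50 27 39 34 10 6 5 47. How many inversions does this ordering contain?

33 inversions

Count, for each position, how many later elements it exceeds:
14 → 7, 10, 6, 5 → 4
44 → 7, 27, 39, 34, 10, 6, 5 → 7
7 → 6, 5 → 2
50 → 27, 39, 34, 10, 6, 5, 47 → 7
27 → 10, 6, 5 → 3
39 → 34, 10, 6, 5 → 4
34 → 10, 6, 5 → 3
10 → 6, 5 → 2
6 → 5 → 1
5 → none → 0
47 → none → 0
Sum: 4 + 7 + 2 + 7 + 3 + 4 + 3 + 2 + 1 + 0 + 0 = 33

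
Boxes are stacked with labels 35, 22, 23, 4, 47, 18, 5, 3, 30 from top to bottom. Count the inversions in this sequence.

23

For each element, count later entries that are smaller:
35 → 22, 23, 4, 18, 5, 3, 30 → 7
22 → 4, 18, 5, 3 → 4
23 → 4, 18, 5, 3 → 4
4 → 3 → 1
47 → 18, 5, 3, 30 → 4
18 → 5, 3 → 2
5 → 3 → 1
3 → none → 0
30 → none → 0
Sum: 7 + 4 + 4 + 1 + 4 + 2 + 1 + 0 + 0 = 23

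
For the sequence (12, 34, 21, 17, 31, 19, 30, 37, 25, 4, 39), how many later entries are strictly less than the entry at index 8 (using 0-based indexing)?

1

The element at index 8 is 25.
Elements after it: 4, 39
Those smaller than 25: 4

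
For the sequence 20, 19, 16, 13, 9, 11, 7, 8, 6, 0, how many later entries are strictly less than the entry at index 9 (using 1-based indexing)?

1 such element

The element at index 9 is 6.
Elements after it: 0
Those smaller than 6: 0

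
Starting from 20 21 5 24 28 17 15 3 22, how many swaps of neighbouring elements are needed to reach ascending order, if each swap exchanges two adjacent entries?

There are 20 adjacent swaps.

Minimum adjacent swaps = number of inversions (each swap of adjacent out-of-order elements removes one inversion and no swap can remove more).
Count inversions — for each element, later elements that are smaller:
20: 5, 17, 15, 3 → 4
21: 5, 17, 15, 3 → 4
5: 3 → 1
24: 17, 15, 3, 22 → 4
28: 17, 15, 3, 22 → 4
17: 15, 3 → 2
15: 3 → 1
3: none → 0
22: none → 0
Total inversions: 4 + 4 + 1 + 4 + 4 + 2 + 1 + 0 + 0 = 20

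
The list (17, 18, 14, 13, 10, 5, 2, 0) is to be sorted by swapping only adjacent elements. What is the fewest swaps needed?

27

Each adjacent swap fixes exactly one inversion, so the minimum swap count equals the number of inversions.
Count inversions — for each element, later elements that are smaller:
17: 14, 13, 10, 5, 2, 0 → 6
18: 14, 13, 10, 5, 2, 0 → 6
14: 13, 10, 5, 2, 0 → 5
13: 10, 5, 2, 0 → 4
10: 5, 2, 0 → 3
5: 2, 0 → 2
2: 0 → 1
0: none → 0
Total inversions: 6 + 6 + 5 + 4 + 3 + 2 + 1 + 0 = 27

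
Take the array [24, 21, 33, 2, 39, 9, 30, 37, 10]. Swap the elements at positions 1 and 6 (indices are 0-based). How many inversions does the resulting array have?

Positions 1 and 6 hold 21 and 30; after swapping, the array is [24, 30, 33, 2, 39, 9, 21, 37, 10].
For each element, count later entries that are smaller:
24: 4
30: 4
33: 4
2: 0
39: 4
9: 0
21: 1
37: 1
10: 0
Sum: 4 + 4 + 4 + 0 + 4 + 0 + 1 + 1 + 0 = 18

18 inversions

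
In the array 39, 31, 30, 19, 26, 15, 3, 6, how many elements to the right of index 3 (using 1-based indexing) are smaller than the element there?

5

The element at index 3 is 30.
Elements after it: 19, 26, 15, 3, 6
Those smaller than 30: 19, 26, 15, 3, 6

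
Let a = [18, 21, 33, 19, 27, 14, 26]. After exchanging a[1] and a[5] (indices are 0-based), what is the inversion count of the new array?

Positions 1 and 5 hold 21 and 14; after swapping, the array is [18, 14, 33, 19, 27, 21, 26].
For each element, count later entries that are smaller:
18 → 14 → 1
14 → none → 0
33 → 19, 27, 21, 26 → 4
19 → none → 0
27 → 21, 26 → 2
21 → none → 0
26 → none → 0
Sum: 1 + 0 + 4 + 0 + 2 + 0 + 0 = 7

7 inversions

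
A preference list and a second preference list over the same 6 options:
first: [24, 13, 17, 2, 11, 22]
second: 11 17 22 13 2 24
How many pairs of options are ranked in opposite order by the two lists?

Assign each item its position (1..6) in the first ordering, then rewrite the second ordering as that position sequence:
positions: 24→1, 13→2, 17→3, 2→4, 11→5, 22→6
second ordering as positions: [5, 3, 6, 2, 4, 1]
Discordant pairs = inversions in this position sequence.
5: 3, 2, 4, 1 → 4
3: 2, 1 → 2
6: 2, 4, 1 → 3
2: 1 → 1
4: 1 → 1
1: 0
Total: 4 + 2 + 3 + 1 + 1 + 0 = 11

11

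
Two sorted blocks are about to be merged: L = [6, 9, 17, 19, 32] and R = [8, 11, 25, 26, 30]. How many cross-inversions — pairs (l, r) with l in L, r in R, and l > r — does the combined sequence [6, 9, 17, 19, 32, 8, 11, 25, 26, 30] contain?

Count, for every r in R, how many entries of L exceed r:
r = 8: 9, 17, 19, 32 → 4
r = 11: 17, 19, 32 → 3
r = 25: 32 → 1
r = 26: 32 → 1
r = 30: 32 → 1
Cross-inversions: 4 + 3 + 1 + 1 + 1 = 10

10 cross-inversions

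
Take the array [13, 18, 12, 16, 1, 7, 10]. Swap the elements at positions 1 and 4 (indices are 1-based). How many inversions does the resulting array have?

Positions 1 and 4 hold 13 and 16; after swapping, the array is [16, 18, 12, 13, 1, 7, 10].
For each element, count later entries that are smaller:
16 → 12, 13, 1, 7, 10 → 5
18 → 12, 13, 1, 7, 10 → 5
12 → 1, 7, 10 → 3
13 → 1, 7, 10 → 3
1 → none → 0
7 → none → 0
10 → none → 0
Sum: 5 + 5 + 3 + 3 + 0 + 0 + 0 = 16

Inversions: 16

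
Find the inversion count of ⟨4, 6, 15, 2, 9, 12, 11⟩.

Listing every pair i<j with a[i]>a[j] (using 1-based positions):
(1,4): 4 > 2
(2,4): 6 > 2
(3,4): 15 > 2
(3,5): 15 > 9
(3,6): 15 > 12
(3,7): 15 > 11
(6,7): 12 > 11
That's 7 pairs.

7 inversions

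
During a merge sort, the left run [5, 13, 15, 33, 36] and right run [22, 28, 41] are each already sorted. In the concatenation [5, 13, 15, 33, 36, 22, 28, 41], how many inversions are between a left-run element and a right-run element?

4 cross-inversions

Count, for every r in R, how many entries of L exceed r:
r = 22: 33, 36 → 2
r = 28: 33, 36 → 2
r = 41: none → 0
Cross-inversions: 2 + 2 + 0 = 4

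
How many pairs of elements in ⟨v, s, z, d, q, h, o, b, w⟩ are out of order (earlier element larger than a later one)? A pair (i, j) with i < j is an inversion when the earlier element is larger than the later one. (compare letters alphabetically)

Inversions: 23

Element-by-element contributions:
v: 6
s: 5
z: 6
d: 1
q: 3
h: 1
o: 1
b: 0
w: 0
Sum: 6 + 5 + 6 + 1 + 3 + 1 + 1 + 0 + 0 = 23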